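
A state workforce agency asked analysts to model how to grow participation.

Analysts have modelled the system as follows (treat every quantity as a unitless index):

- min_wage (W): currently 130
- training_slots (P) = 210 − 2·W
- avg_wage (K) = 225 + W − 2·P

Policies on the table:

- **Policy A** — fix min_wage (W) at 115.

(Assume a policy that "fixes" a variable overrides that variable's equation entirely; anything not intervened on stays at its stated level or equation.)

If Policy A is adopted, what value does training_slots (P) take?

Policy A (W := 115):
  W = 115
  P = 210 − 2·115 = -20

-20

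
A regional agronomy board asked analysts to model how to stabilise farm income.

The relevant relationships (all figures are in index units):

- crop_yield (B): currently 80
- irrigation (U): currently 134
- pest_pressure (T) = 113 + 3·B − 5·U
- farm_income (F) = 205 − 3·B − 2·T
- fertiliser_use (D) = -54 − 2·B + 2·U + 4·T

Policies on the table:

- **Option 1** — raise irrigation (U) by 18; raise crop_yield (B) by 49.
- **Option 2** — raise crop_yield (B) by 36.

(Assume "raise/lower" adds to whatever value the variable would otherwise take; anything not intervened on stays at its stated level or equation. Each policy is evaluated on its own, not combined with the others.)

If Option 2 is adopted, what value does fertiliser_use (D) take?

Option 2 (B + 36):
  B = 80 + 36 = 116
  U = 134
  T = 113 + 3·116 − 5·134 = -209
  D = -54 − 2·116 + 2·134 + 4·(-209) = -854

-854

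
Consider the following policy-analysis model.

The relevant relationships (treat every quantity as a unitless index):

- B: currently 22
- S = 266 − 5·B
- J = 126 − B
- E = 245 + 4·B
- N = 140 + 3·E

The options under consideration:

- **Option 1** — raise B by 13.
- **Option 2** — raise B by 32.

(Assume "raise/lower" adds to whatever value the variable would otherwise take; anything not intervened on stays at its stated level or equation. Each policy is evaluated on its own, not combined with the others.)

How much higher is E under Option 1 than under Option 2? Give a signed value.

-76

Option 1 (B + 13):
  B = 22 + 13 = 35
  E = 245 + 4·35 = 385
Option 2 (B + 32):
  B = 22 + 32 = 54
  E = 245 + 4·54 = 461
E: 385 − 461 = -76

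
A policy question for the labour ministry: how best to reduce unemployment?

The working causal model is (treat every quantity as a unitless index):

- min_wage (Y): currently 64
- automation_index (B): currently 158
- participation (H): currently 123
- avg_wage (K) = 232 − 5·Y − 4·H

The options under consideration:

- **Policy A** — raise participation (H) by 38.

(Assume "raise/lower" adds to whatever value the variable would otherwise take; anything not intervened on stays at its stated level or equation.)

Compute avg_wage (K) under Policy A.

Policy A (H + 38):
  Y = 64
  H = 123 + 38 = 161
  K = 232 − 5·64 − 4·161 = -732

-732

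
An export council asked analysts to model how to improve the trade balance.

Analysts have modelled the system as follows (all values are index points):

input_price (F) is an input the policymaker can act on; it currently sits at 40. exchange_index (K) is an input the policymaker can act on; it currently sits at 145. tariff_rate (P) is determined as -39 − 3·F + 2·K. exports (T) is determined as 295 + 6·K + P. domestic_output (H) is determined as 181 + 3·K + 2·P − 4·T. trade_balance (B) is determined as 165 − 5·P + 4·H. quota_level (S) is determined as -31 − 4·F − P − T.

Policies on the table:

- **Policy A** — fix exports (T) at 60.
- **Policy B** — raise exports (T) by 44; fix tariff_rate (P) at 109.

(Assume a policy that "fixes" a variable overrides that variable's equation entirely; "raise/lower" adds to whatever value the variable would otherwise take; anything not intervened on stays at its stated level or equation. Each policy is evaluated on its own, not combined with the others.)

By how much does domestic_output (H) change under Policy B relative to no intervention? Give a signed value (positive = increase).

Baseline:
  F = 40
  K = 145
  P = -39 − 3·40 + 2·145 = 131
  T = 295 + 6·145 + 131 = 1296
  H = 181 + 3·145 + 2·131 − 4·1296 = -4306
Policy B (T + 44, P := 109):
  F = 40
  K = 145
  P = 109
  T = 295 + 6·145 + 109 (+44 from intervention) = 1318
  H = 181 + 3·145 + 2·109 − 4·1318 = -4438
Change in H: -4438 − (-4306) = -132

-132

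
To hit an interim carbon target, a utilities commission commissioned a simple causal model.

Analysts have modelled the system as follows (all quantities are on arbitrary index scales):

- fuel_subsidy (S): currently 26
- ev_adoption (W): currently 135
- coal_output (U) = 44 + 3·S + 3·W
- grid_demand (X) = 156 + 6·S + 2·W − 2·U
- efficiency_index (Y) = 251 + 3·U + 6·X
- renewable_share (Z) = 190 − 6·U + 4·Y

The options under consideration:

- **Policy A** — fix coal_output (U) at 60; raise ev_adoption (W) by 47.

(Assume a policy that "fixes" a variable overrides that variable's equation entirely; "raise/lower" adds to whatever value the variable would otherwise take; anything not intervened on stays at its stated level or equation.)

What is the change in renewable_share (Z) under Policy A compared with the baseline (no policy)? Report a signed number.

Baseline:
  S = 26
  W = 135
  U = 44 + 3·26 + 3·135 = 527
  X = 156 + 6·26 + 2·135 − 2·527 = -472
  Y = 251 + 3·527 + 6·(-472) = -1000
  Z = 190 − 6·527 + 4·(-1000) = -6972
Policy A (U := 60, W + 47):
  S = 26
  W = 135 + 47 = 182
  U = 60
  X = 156 + 6·26 + 2·182 − 2·60 = 556
  Y = 251 + 3·60 + 6·556 = 3767
  Z = 190 − 6·60 + 4·3767 = 14898
Change in Z: 14898 − (-6972) = 21870

21870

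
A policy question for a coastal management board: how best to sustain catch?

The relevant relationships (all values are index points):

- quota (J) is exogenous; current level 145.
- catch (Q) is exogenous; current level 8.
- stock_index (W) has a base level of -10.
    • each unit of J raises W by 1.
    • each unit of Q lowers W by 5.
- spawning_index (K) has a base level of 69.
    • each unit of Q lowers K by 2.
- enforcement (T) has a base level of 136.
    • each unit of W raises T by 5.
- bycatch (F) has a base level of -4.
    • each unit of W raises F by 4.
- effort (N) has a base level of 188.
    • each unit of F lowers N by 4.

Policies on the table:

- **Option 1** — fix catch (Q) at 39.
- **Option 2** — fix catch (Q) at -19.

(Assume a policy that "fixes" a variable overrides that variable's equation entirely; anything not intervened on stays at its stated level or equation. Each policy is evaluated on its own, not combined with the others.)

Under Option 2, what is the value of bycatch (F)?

916

Option 2 (Q := -19):
  J = 145
  Q = -19
  W = -10 + 145 − 5·(-19) = 230
  F = -4 + 4·230 = 916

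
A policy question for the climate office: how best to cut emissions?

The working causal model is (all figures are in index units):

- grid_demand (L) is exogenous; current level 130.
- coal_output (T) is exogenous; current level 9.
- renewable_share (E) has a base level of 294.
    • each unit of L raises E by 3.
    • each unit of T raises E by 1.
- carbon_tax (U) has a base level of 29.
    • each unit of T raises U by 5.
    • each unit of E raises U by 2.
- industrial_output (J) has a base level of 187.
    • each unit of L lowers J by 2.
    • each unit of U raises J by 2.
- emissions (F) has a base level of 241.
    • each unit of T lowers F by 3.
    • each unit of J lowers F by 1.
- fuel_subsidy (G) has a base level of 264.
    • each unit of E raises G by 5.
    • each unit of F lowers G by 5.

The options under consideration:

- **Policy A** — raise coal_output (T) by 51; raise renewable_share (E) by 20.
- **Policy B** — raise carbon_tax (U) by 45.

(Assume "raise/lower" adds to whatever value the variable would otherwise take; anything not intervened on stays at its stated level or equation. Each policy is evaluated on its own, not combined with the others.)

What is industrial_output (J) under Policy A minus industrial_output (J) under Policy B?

704

Policy A (T + 51, E + 20):
  L = 130
  T = 9 + 51 = 60
  E = 294 + 3·130 + 60 (+20 from intervention) = 764
  U = 29 + 5·60 + 2·764 = 1857
  J = 187 − 2·130 + 2·1857 = 3641
Policy B (U + 45):
  L = 130
  T = 9
  E = 294 + 3·130 + 9 = 693
  U = 29 + 5·9 + 2·693 (+45 from intervention) = 1505
  J = 187 − 2·130 + 2·1505 = 2937
J: 3641 − 2937 = 704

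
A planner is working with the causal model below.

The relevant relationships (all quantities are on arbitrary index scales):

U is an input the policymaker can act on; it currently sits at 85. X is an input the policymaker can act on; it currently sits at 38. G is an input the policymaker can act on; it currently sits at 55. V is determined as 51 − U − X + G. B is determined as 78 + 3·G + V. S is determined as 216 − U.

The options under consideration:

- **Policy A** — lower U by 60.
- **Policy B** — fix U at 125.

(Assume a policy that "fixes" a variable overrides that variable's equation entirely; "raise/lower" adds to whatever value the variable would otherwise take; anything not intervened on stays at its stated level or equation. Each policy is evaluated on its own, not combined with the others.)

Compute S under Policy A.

191

Policy A (U − 60):
  U = 85 − 60 = 25
  S = 216 − 25 = 191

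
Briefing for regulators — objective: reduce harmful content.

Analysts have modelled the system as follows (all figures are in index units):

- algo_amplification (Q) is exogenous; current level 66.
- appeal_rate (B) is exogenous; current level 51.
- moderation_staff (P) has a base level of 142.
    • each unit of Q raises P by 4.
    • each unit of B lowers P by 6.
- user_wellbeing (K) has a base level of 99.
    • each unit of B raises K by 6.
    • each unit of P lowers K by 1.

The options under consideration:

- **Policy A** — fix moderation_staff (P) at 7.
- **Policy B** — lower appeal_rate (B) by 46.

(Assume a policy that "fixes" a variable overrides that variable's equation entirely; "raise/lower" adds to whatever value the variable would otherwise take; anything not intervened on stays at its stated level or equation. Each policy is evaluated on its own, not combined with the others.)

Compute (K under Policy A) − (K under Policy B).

645

Policy A (P := 7):
  Q = 66
  B = 51
  P = 7
  K = 99 + 6·51 − 7 = 398
Policy B (B − 46):
  Q = 66
  B = 51 − 46 = 5
  P = 142 + 4·66 − 6·5 = 376
  K = 99 + 6·5 − 376 = -247
K: 398 − (-247) = 645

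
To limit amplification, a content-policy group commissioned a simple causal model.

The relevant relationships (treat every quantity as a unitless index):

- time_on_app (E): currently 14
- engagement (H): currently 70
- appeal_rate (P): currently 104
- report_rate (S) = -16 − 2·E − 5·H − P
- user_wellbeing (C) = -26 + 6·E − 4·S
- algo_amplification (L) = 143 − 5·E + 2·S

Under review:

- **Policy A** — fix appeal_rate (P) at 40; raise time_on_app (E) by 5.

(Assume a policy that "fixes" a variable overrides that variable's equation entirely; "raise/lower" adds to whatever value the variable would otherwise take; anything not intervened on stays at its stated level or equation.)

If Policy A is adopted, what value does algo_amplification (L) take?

Policy A (P := 40, E + 5):
  E = 14 + 5 = 19
  H = 70
  P = 40
  S = -16 − 2·19 − 5·70 − 40 = -444
  L = 143 − 5·19 + 2·(-444) = -840

-840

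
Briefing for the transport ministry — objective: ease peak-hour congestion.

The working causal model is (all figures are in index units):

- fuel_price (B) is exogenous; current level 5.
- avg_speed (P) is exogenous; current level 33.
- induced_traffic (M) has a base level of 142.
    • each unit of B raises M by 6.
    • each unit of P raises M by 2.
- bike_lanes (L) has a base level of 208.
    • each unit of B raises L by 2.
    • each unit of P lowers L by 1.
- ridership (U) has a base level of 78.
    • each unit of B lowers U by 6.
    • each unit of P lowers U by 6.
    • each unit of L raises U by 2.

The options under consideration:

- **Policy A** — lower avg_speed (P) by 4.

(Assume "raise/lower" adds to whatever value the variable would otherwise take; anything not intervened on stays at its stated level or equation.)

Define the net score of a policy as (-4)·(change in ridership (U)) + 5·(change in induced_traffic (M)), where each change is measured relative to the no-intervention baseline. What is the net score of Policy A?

Baseline:
  B = 5
  P = 33
  M = 142 + 6·5 + 2·33 = 238
  L = 208 + 2·5 − 33 = 185
  U = 78 − 6·5 − 6·33 + 2·185 = 220
Policy A (P − 4):
  B = 5
  P = 33 − 4 = 29
  M = 142 + 6·5 + 2·29 = 230
  L = 208 + 2·5 − 29 = 189
  U = 78 − 6·5 − 6·29 + 2·189 = 252
ΔU = 252 − 220 = 32; ΔM = 230 − 238 = -8
Score = (-4)·32 + 5·(-8) = -168

-168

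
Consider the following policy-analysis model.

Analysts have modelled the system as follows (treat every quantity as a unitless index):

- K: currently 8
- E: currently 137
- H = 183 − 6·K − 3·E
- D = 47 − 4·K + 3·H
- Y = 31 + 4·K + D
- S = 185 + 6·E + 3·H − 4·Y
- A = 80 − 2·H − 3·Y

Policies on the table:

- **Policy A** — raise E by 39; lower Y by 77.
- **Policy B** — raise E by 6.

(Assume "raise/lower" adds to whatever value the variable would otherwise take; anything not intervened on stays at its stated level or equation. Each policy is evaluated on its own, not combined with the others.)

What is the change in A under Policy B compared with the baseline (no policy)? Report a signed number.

Baseline:
  K = 8
  E = 137
  H = 183 − 6·8 − 3·137 = -276
  D = 47 − 4·8 + 3·(-276) = -813
  Y = 31 + 4·8 + (-813) = -750
  A = 80 − 2·(-276) − 3·(-750) = 2882
Policy B (E + 6):
  K = 8
  E = 137 + 6 = 143
  H = 183 − 6·8 − 3·143 = -294
  D = 47 − 4·8 + 3·(-294) = -867
  Y = 31 + 4·8 + (-867) = -804
  A = 80 − 2·(-294) − 3·(-804) = 3080
Change in A: 3080 − 2882 = 198

198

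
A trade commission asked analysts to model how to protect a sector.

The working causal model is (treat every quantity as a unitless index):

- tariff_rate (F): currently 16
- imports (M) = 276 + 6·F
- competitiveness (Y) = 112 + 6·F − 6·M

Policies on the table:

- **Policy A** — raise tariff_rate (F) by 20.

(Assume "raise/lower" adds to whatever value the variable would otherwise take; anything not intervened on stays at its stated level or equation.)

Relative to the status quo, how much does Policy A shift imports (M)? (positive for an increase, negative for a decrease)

120

Baseline:
  F = 16
  M = 276 + 6·16 = 372
Policy A (F + 20):
  F = 16 + 20 = 36
  M = 276 + 6·36 = 492
Change in M: 492 − 372 = 120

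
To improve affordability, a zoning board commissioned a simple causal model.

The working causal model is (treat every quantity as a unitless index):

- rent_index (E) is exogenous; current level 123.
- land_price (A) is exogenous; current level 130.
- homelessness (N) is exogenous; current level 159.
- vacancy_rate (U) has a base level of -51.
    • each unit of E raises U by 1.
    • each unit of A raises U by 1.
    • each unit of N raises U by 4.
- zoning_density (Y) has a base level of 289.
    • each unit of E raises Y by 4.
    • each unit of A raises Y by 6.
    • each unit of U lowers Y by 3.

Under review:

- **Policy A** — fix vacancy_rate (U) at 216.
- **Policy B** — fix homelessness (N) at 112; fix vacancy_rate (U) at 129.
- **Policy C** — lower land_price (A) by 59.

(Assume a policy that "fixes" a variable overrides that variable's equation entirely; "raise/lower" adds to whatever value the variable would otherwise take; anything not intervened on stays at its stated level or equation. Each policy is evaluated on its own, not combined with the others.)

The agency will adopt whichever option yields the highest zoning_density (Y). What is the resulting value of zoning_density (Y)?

1174

Policy A (U := 216):
  E = 123
  A = 130
  N = 159
  U = 216
  Y = 289 + 4·123 + 6·130 − 3·216 = 913
Policy B (N := 112, U := 129):
  E = 123
  A = 130
  N = 112
  U = 129
  Y = 289 + 4·123 + 6·130 − 3·129 = 1174
Policy C (A − 59):
  E = 123
  A = 130 − 59 = 71
  N = 159
  U = -51 + 123 + 71 + 4·159 = 779
  Y = 289 + 4·123 + 6·71 − 3·779 = -1130
Comparing — Policy A: Y=913, Policy B: Y=1174, Policy C: Y=-1130. Highest is 1174 (Policy B).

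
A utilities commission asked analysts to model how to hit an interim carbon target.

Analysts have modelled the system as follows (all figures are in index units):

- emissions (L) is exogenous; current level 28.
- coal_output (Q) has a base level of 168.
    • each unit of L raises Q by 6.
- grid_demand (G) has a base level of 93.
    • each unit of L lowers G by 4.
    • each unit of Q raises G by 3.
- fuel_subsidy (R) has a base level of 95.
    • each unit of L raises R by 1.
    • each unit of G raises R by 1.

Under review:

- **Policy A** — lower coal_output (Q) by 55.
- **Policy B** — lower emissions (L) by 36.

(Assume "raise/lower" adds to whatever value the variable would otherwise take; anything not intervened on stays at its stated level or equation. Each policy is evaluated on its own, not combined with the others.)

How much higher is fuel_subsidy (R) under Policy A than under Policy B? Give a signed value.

Policy A (Q − 55):
  L = 28
  Q = 168 + 6·28 (−55 from intervention) = 281
  G = 93 − 4·28 + 3·281 = 824
  R = 95 + 28 + 824 = 947
Policy B (L − 36):
  L = 28 − 36 = -8
  Q = 168 + 6·(-8) = 120
  G = 93 − 4·(-8) + 3·120 = 485
  R = 95 + (-8) + 485 = 572
R: 947 − 572 = 375

375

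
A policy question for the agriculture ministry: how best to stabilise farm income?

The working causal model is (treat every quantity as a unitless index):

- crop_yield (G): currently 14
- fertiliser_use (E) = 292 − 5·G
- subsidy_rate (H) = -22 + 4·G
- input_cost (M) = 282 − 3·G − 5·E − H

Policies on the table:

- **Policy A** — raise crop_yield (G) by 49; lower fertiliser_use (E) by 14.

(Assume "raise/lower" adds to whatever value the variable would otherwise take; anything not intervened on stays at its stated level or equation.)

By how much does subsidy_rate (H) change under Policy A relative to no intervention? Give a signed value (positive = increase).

196

Baseline:
  G = 14
  H = -22 + 4·14 = 34
Policy A (G + 49, E − 14):
  G = 14 + 49 = 63
  H = -22 + 4·63 = 230
Change in H: 230 − 34 = 196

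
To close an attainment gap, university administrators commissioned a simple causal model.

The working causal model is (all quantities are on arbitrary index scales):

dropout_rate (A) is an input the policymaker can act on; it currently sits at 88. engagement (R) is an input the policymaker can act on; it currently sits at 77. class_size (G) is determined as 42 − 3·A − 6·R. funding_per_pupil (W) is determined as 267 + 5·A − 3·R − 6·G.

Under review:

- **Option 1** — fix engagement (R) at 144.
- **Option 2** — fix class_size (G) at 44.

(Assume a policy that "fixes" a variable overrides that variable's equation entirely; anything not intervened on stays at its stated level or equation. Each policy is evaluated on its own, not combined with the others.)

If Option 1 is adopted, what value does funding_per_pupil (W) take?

Option 1 (R := 144):
  A = 88
  R = 144
  G = 42 − 3·88 − 6·144 = -1086
  W = 267 + 5·88 − 3·144 − 6·(-1086) = 6791

6791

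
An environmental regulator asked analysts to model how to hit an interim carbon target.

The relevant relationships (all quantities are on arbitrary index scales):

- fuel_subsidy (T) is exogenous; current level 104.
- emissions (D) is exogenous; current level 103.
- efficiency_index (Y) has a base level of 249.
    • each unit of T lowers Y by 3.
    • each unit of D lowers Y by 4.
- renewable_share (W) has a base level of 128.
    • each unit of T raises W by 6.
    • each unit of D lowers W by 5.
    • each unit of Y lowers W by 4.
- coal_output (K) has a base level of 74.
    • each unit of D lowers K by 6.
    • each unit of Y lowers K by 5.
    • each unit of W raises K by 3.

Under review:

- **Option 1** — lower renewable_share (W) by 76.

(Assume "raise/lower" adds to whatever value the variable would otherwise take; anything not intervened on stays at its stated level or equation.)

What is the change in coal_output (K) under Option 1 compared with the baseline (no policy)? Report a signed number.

-228

Baseline:
  T = 104
  D = 103
  Y = 249 − 3·104 − 4·103 = -475
  W = 128 + 6·104 − 5·103 − 4·(-475) = 2137
  K = 74 − 6·103 − 5·(-475) + 3·2137 = 8242
Option 1 (W − 76):
  T = 104
  D = 103
  Y = 249 − 3·104 − 4·103 = -475
  W = 128 + 6·104 − 5·103 − 4·(-475) (−76 from intervention) = 2061
  K = 74 − 6·103 − 5·(-475) + 3·2061 = 8014
Change in K: 8014 − 8242 = -228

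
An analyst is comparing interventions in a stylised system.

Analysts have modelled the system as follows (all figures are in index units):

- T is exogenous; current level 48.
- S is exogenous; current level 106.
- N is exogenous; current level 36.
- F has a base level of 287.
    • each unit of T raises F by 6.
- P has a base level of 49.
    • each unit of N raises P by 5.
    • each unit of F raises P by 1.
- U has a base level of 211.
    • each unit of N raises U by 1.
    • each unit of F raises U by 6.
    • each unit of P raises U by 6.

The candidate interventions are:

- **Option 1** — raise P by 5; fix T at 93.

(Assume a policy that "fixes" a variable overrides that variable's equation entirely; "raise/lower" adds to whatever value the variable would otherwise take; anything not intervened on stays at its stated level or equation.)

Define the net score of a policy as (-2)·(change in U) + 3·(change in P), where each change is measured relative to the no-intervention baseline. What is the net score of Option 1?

Baseline:
  T = 48
  N = 36
  F = 287 + 6·48 = 575
  P = 49 + 5·36 + 575 = 804
  U = 211 + 36 + 6·575 + 6·804 = 8521
Option 1 (P + 5, T := 93):
  T = 93
  N = 36
  F = 287 + 6·93 = 845
  P = 49 + 5·36 + 845 (+5 from intervention) = 1079
  U = 211 + 36 + 6·845 + 6·1079 = 11791
ΔU = 11791 − 8521 = 3270; ΔP = 1079 − 804 = 275
Score = (-2)·3270 + 3·275 = -5715

-5715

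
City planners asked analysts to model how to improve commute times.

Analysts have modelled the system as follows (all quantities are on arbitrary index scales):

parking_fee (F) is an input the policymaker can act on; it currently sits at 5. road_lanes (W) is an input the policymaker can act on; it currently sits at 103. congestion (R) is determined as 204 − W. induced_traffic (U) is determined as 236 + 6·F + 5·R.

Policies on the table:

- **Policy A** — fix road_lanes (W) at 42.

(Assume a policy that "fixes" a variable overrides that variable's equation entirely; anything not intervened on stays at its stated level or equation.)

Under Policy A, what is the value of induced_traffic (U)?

Policy A (W := 42):
  F = 5
  W = 42
  R = 204 − 42 = 162
  U = 236 + 6·5 + 5·162 = 1076

1076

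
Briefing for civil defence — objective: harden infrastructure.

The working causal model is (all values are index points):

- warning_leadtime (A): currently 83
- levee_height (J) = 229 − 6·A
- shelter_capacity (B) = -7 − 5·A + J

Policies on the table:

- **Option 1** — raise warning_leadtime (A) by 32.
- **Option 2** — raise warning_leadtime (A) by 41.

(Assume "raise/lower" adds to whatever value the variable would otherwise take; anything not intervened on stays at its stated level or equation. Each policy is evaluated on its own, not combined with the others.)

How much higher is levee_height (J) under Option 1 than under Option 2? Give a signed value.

54

Option 1 (A + 32):
  A = 83 + 32 = 115
  J = 229 − 6·115 = -461
Option 2 (A + 41):
  A = 83 + 41 = 124
  J = 229 − 6·124 = -515
J: -461 − (-515) = 54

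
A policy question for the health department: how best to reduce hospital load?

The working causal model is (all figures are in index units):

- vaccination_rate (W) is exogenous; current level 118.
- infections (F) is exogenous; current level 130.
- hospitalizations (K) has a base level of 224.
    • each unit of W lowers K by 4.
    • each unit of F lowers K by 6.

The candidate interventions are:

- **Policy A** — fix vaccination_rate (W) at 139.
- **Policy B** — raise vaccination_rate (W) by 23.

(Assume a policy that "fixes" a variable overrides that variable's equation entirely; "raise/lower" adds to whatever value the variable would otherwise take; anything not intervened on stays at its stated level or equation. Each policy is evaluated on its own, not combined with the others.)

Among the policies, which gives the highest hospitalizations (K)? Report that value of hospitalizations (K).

Policy A (W := 139):
  W = 139
  F = 130
  K = 224 − 4·139 − 6·130 = -1112
Policy B (W + 23):
  W = 118 + 23 = 141
  F = 130
  K = 224 − 4·141 − 6·130 = -1120
Comparing — Policy A: K=-1112, Policy B: K=-1120. Highest is -1112 (Policy A).

-1112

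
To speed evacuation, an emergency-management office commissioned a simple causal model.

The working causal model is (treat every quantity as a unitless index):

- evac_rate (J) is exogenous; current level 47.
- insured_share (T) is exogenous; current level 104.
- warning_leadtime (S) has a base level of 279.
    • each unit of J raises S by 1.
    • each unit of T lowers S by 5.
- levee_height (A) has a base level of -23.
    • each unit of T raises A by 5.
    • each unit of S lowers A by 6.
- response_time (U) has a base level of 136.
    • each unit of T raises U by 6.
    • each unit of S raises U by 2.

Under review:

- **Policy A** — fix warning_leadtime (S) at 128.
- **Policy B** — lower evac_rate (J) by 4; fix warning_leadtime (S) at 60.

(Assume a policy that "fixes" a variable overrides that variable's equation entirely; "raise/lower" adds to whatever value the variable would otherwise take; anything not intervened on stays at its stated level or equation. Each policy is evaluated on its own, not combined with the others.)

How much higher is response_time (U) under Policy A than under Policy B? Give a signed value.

Policy A (S := 128):
  J = 47
  T = 104
  S = 128
  U = 136 + 6·104 + 2·128 = 1016
Policy B (J − 4, S := 60):
  J = 47 − 4 = 43
  T = 104
  S = 60
  U = 136 + 6·104 + 2·60 = 880
U: 1016 − 880 = 136

136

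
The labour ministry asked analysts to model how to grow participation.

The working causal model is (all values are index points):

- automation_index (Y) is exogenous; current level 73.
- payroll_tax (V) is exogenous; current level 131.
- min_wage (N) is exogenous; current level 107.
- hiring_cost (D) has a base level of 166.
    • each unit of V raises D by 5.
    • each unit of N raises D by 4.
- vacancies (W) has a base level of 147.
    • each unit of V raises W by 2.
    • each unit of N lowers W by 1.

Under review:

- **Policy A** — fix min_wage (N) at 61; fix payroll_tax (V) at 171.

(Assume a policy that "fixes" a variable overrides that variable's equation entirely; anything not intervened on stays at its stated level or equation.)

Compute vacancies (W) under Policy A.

Policy A (N := 61, V := 171):
  V = 171
  N = 61
  W = 147 + 2·171 − 61 = 428

428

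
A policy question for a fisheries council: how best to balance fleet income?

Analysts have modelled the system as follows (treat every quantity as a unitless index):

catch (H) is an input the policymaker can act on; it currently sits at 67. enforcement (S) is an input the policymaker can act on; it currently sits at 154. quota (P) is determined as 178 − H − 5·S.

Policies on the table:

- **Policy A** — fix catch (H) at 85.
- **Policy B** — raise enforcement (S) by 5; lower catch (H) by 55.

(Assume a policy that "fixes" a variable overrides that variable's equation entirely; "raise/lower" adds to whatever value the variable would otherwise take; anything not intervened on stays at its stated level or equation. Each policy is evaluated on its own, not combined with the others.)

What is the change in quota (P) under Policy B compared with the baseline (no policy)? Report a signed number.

30

Baseline:
  H = 67
  S = 154
  P = 178 − 67 − 5·154 = -659
Policy B (S + 5, H − 55):
  H = 67 − 55 = 12
  S = 154 + 5 = 159
  P = 178 − 12 − 5·159 = -629
Change in P: -629 − (-659) = 30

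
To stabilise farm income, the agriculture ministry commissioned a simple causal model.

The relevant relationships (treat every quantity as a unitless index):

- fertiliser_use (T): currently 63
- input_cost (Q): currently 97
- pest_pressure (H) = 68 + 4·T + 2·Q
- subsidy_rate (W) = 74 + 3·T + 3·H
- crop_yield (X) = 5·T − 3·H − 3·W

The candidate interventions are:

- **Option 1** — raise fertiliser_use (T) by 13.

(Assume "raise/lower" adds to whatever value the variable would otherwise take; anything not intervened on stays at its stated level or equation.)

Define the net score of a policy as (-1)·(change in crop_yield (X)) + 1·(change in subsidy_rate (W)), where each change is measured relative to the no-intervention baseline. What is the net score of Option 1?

871

Baseline:
  T = 63
  Q = 97
  H = 68 + 4·63 + 2·97 = 514
  W = 74 + 3·63 + 3·514 = 1805
  X = 0 + 5·63 − 3·514 − 3·1805 = -6642
Option 1 (T + 13):
  T = 63 + 13 = 76
  Q = 97
  H = 68 + 4·76 + 2·97 = 566
  W = 74 + 3·76 + 3·566 = 2000
  X = 0 + 5·76 − 3·566 − 3·2000 = -7318
ΔX = -7318 − (-6642) = -676; ΔW = 2000 − 1805 = 195
Score = (-1)·(-676) + 1·195 = 871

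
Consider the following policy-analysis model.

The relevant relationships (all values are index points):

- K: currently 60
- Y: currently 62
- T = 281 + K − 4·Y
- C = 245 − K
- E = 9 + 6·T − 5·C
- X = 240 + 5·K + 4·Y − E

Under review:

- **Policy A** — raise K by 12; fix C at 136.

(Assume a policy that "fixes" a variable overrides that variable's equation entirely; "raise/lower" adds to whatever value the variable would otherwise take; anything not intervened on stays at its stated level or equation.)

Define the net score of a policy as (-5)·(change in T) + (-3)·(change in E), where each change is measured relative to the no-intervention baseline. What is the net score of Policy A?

-1011

Baseline:
  K = 60
  Y = 62
  T = 281 + 60 − 4·62 = 93
  C = 245 − 60 = 185
  E = 9 + 6·93 − 5·185 = -358
Policy A (K + 12, C := 136):
  K = 60 + 12 = 72
  Y = 62
  T = 281 + 72 − 4·62 = 105
  C = 136
  E = 9 + 6·105 − 5·136 = -41
ΔT = 105 − 93 = 12; ΔE = -41 − (-358) = 317
Score = (-5)·12 + (-3)·317 = -1011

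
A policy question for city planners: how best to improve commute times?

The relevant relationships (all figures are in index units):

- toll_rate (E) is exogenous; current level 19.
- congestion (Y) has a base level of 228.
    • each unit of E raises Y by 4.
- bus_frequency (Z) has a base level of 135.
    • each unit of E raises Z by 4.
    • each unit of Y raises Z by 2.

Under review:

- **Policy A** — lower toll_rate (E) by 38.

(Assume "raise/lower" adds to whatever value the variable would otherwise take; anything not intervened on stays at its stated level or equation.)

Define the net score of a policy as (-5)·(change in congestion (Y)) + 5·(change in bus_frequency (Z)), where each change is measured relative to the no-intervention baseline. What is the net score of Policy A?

-1520

Baseline:
  E = 19
  Y = 228 + 4·19 = 304
  Z = 135 + 4·19 + 2·304 = 819
Policy A (E − 38):
  E = 19 − 38 = -19
  Y = 228 + 4·(-19) = 152
  Z = 135 + 4·(-19) + 2·152 = 363
ΔY = 152 − 304 = -152; ΔZ = 363 − 819 = -456
Score = (-5)·(-152) + 5·(-456) = -1520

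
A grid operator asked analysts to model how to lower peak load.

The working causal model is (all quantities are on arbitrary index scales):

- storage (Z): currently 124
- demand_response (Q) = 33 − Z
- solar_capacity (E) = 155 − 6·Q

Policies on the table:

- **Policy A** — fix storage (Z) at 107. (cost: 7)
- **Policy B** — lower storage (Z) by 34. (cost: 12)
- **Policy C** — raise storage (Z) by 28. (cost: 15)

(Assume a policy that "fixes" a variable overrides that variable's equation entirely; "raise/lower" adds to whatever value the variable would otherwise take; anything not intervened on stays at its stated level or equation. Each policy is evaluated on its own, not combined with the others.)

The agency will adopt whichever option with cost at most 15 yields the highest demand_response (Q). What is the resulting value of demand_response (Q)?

Policy A (Z := 107):
  Z = 107
  Q = 33 − 107 = -74
Policy B (Z − 34):
  Z = 124 − 34 = 90
  Q = 33 − 90 = -57
Policy C (Z + 28):
  Z = 124 + 28 = 152
  Q = 33 − 152 = -119
Comparing — Policy A: Q=-74, Policy B: Q=-57, Policy C: Q=-119. Highest is -57 (Policy B).

-57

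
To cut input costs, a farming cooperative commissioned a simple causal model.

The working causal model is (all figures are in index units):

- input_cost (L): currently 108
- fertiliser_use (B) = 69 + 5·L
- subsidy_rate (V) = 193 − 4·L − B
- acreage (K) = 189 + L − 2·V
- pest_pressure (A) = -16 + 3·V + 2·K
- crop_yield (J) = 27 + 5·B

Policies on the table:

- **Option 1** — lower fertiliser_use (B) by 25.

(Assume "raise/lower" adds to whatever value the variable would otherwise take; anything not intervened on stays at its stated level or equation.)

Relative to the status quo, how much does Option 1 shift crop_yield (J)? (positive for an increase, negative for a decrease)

Baseline:
  L = 108
  B = 69 + 5·108 = 609
  J = 27 + 5·609 = 3072
Option 1 (B − 25):
  L = 108
  B = 69 + 5·108 (−25 from intervention) = 584
  J = 27 + 5·584 = 2947
Change in J: 2947 − 3072 = -125

-125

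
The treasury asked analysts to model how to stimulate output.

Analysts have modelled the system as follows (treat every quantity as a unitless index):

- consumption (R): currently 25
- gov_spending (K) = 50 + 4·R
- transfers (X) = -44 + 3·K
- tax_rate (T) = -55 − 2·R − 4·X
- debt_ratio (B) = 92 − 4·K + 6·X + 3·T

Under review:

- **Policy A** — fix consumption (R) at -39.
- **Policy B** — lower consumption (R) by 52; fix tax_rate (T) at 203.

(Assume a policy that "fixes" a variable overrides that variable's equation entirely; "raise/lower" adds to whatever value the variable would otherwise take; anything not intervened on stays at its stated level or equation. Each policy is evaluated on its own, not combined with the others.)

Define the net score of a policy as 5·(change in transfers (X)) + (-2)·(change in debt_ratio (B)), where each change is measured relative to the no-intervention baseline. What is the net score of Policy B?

Baseline:
  R = 25
  K = 50 + 4·25 = 150
  X = -44 + 3·150 = 406
  T = -55 − 2·25 − 4·406 = -1729
  B = 92 − 4·150 + 6·406 + 3·(-1729) = -3259
Policy B (R − 52, T := 203):
  R = 25 − 52 = -27
  K = 50 + 4·(-27) = -58
  X = -44 + 3·(-58) = -218
  T = 203
  B = 92 − 4·(-58) + 6·(-218) + 3·203 = -375
ΔX = -218 − 406 = -624; ΔB = -375 − (-3259) = 2884
Score = 5·(-624) + (-2)·2884 = -8888

-8888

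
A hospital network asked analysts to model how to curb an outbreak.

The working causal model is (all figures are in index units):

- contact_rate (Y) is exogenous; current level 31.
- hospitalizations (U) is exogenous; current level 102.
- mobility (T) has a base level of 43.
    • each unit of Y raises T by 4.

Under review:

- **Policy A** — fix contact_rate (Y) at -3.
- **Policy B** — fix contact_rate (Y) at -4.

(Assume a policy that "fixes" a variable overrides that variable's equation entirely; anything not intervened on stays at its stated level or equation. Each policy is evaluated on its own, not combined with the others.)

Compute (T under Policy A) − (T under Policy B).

Policy A (Y := -3):
  Y = -3
  T = 43 + 4·(-3) = 31
Policy B (Y := -4):
  Y = -4
  T = 43 + 4·(-4) = 27
T: 31 − 27 = 4

4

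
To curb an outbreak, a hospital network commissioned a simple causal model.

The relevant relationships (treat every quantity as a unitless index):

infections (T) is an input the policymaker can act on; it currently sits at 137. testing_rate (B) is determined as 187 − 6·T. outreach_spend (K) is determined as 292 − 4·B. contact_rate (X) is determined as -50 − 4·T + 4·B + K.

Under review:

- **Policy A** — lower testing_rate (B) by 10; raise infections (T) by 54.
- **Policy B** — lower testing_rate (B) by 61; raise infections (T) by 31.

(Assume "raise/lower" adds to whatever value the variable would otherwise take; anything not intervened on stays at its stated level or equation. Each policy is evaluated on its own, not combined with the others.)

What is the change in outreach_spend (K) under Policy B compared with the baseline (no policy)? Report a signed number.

Baseline:
  T = 137
  B = 187 − 6·137 = -635
  K = 292 − 4·(-635) = 2832
Policy B (B − 61, T + 31):
  T = 137 + 31 = 168
  B = 187 − 6·168 (−61 from intervention) = -882
  K = 292 − 4·(-882) = 3820
Change in K: 3820 − 2832 = 988

988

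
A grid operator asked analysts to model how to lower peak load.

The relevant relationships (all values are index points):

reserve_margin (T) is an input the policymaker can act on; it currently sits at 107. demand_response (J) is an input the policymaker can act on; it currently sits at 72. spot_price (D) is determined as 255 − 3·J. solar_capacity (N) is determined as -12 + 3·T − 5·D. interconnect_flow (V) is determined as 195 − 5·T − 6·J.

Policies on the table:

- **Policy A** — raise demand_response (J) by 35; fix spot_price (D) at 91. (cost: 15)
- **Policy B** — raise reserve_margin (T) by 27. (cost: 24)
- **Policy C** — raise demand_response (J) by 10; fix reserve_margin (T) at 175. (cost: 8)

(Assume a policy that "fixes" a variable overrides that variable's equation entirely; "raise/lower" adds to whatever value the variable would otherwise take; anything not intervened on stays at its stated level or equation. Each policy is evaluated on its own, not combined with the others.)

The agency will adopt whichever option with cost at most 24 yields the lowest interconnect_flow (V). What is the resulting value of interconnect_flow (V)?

-1172

Policy A (J + 35, D := 91):
  T = 107
  J = 72 + 35 = 107
  V = 195 − 5·107 − 6·107 = -982
Policy B (T + 27):
  T = 107 + 27 = 134
  J = 72
  V = 195 − 5·134 − 6·72 = -907
Policy C (J + 10, T := 175):
  T = 175
  J = 72 + 10 = 82
  V = 195 − 5·175 − 6·82 = -1172
Comparing — Policy A: V=-982, Policy B: V=-907, Policy C: V=-1172. Lowest is -1172 (Policy C).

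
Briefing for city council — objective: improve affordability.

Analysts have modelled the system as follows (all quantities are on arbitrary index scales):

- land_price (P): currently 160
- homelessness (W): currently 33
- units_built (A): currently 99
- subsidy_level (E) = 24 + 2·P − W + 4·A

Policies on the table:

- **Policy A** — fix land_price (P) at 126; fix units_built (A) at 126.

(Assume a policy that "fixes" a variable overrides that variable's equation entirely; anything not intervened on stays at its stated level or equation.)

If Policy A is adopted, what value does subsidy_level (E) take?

Policy A (P := 126, A := 126):
  P = 126
  W = 33
  A = 126
  E = 24 + 2·126 − 33 + 4·126 = 747

747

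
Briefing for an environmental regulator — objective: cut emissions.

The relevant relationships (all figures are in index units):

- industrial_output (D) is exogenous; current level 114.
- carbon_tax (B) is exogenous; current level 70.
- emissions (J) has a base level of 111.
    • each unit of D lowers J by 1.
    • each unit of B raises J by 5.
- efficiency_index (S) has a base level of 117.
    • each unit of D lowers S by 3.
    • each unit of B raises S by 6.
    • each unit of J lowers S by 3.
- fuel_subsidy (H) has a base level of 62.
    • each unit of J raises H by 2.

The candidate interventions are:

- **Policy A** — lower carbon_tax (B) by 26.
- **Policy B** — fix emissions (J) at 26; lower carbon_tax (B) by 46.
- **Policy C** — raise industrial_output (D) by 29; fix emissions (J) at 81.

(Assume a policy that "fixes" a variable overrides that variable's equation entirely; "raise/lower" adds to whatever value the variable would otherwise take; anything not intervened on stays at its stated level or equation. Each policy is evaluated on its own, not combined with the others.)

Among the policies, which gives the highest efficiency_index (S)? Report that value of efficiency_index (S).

Policy A (B − 26):
  D = 114
  B = 70 − 26 = 44
  J = 111 − 114 + 5·44 = 217
  S = 117 − 3·114 + 6·44 − 3·217 = -612
Policy B (J := 26, B − 46):
  D = 114
  B = 70 − 46 = 24
  J = 26
  S = 117 − 3·114 + 6·24 − 3·26 = -159
Policy C (D + 29, J := 81):
  D = 114 + 29 = 143
  B = 70
  J = 81
  S = 117 − 3·143 + 6·70 − 3·81 = -135
Comparing — Policy A: S=-612, Policy B: S=-159, Policy C: S=-135. Highest is -135 (Policy C).

-135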